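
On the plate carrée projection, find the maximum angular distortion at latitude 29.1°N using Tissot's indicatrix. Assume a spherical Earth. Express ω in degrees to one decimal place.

For the equirectangular projection with φ₀ = 0 (plate carrée), h = 1 along meridians and k = sec φ along parallels.
At 29.1°: h = 1.000, k = 1.144; principal scales a = 1.144, b = 1.000.
sin(ω/2) = (a − b)/(a + b) = 0.1445/2.144 = 0.06737, so ω = 2 arcsin(0.06737) ≈ 7.7°.

7.7°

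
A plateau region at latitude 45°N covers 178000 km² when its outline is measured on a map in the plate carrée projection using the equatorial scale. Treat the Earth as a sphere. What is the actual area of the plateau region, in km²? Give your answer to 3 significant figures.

126000 km²

Plate carrée maps x = Rλ, y = Rφ. The meridian scale is h = 1 and the parallel scale is k = 1/cos φ = sec φ.
Areal scale = h·k = 1 × sec φ; at 45°, h = 1.000, k = 1.414, so h·k = 1.414.
True area = apparent / (areal scale) = 178000 / 1.414 ≈ 126000 km².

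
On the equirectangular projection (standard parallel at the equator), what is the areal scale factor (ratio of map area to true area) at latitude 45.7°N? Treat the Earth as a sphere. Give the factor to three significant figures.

In the plate carrée (x = Rλ, y = Rφ), meridians are true-scale (h = 1) and parallels are stretched by k = sec φ.
Areal scale = h·k = 1 × sec φ; at 45.7°, h = 1.000, k = 1.432, so h·k = 1.432.

1.43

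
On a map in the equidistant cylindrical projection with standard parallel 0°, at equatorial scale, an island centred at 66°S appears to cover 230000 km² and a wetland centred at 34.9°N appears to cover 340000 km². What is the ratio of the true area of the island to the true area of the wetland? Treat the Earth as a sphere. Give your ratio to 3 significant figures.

On the plate carrée, areal scale = h·k = 1 × sec φ, so true area = apparent × cos φ.
True area of island: 230000 × cos(66°) = 230000 × 0.4067 = 93550 km².
True area of wetland: 340000 × cos(34.9°) = 340000 × 0.8202 = 278900 km².
Ratio = 93550 / 278900 ≈ 0.335.

0.335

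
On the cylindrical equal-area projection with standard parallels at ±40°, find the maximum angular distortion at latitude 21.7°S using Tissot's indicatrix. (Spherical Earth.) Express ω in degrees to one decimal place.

A cylindrical equal-area projection with standard parallel φ₀ has meridian scale h = cos φ / cos φ₀ and parallel scale k = cos φ₀ / cos φ (so areas are preserved, h·k = 1).
At 21.7°: h = 1.213, k = 0.8245; principal scales a = 1.213, b = 0.8245.
sin(ω/2) = (a − b)/(a + b) = 0.3884/2.037 = 0.1906, so ω = 2 arcsin(0.1906) ≈ 22.0°.

22.0°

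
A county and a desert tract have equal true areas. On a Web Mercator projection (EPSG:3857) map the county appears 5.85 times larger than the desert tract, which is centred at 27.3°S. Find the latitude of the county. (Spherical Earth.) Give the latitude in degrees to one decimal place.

Mercator areal scale is sec²φ, so apparent-area ratio = sec²φ₁ / sec²φ₂ = cos²φ₂ / cos²φ₁.
cos²φ₂ / cos²φ₁ = 5.85  ⇒  cos φ₁ = cos 27.3° / √5.85 = 0.8886/2.419 = 0.3674.
φ₁ = arccos(0.3674) ≈ 68.4°.

68.4°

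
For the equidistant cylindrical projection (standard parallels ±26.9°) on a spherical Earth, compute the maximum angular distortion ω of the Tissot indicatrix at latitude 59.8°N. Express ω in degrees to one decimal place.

32.4°

With standard parallel φ₀ = 26.9°, the equirectangular projection gives x = Rλ cos φ₀, y = Rφ, so h = 1 and k = cos 26.9° / cos φ.
At 59.8°: h = 1.000, k = 1.773; principal scales a = 1.773, b = 1.000.
sin(ω/2) = (a − b)/(a + b) = 0.7729/2.773 = 0.2787, so ω = 2 arcsin(0.2787) ≈ 32.4°.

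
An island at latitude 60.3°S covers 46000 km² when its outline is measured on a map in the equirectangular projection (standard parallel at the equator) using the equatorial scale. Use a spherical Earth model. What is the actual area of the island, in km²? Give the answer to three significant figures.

22800 km²

In the plate carrée (x = Rλ, y = Rφ), meridians are true-scale (h = 1) and parallels are stretched by k = sec φ.
Areal scale = h·k = 1 × sec φ; at 60.3°, h = 1.000, k = 2.018, so h·k = 2.018.
True area = apparent / (areal scale) = 46000 / 2.018 ≈ 22800 km².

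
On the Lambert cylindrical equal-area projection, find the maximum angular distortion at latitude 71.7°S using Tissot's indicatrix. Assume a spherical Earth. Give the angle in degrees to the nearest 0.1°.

110.3°

The Lambert cylindrical equal-area projection is the cylindrical equal-area projection with its standard parallel at the equator (φ₀ = 0). A cylindrical equal-area projection with standard parallel φ₀ has meridian scale h = cos φ / cos φ₀ and parallel scale k = cos φ₀ / cos φ (so areas are preserved, h·k = 1).
At 71.7°: h = 0.3140, k = 3.185; principal scales a = 3.185, b = 0.3140.
sin(ω/2) = (a − b)/(a + b) = 2.871/3.499 = 0.8205, so ω = 2 arcsin(0.8205) ≈ 110.3°.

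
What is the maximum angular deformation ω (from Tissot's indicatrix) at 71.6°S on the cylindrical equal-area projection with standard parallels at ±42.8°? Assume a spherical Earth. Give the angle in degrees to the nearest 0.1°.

Cylindrical equal-area (φ₀ = 42.8°): h = cos φ / cos 42.8° along meridians, k = cos 42.8° / cos φ along parallels; h·k = 1.
At 71.6°: h = 0.4302, k = 2.325; principal scales a = 2.325, b = 0.4302.
sin(ω/2) = (a − b)/(a + b) = 1.894/2.755 = 0.6877, so ω = 2 arcsin(0.6877) ≈ 86.9°.

86.9°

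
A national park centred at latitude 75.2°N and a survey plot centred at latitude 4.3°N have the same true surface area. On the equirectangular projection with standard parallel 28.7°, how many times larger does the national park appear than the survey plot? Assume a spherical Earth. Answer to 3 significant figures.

3.90

With standard parallel φ₀ = 28.7°, the equirectangular projection gives x = Rλ cos φ₀, y = Rφ, so h = 1 and k = cos 28.7° / cos φ.
Areal scale at 75.2°: h·k = 1.000 × 3.434 = 3.434.
Areal scale at 4.3°: h·k = 1.000 × 0.8796 = 0.8796.
Ratio = 3.434/0.8796 ≈ 3.90.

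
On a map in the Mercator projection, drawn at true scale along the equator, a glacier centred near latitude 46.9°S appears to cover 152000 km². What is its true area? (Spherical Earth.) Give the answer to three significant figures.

Mercator is conformal, so the point scale is isotropic: h = k = sec φ = 1/cos φ.
Areal scale = k² = sec²φ = 1/cos²(46.9°) = 1/0.6833² = 2.142.
True area = apparent / (areal scale) = 152000 / 2.142 ≈ 71000 km².

71000 km²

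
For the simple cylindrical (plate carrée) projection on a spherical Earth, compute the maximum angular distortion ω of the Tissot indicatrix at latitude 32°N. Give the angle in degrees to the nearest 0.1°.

9.4°

In the plate carrée (x = Rλ, y = Rφ), meridians are true-scale (h = 1) and parallels are stretched by k = sec φ.
At 32°: h = 1.000, k = 1.179; principal scales a = 1.179, b = 1.000.
sin(ω/2) = (a − b)/(a + b) = 0.1792/2.179 = 0.08222, so ω = 2 arcsin(0.08222) ≈ 9.4°.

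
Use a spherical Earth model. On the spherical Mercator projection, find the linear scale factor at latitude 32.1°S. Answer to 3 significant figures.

For Mercator, h = k = sec φ (a conformal cylindrical projection has a single point scale, 1/cos φ).
k = 1/cos 32.1° = 1/0.8471 = 1.180.

1.18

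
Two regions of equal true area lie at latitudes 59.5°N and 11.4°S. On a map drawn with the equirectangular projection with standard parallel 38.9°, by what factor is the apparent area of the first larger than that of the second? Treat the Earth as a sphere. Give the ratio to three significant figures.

1.93

The equidistant cylindrical projection with φ₀ = 38.9° has h = 1 (meridians true) and k = cos φ₀ / cos φ along parallels.
Areal scale at 59.5°: h·k = 1.000 × 1.533 = 1.533.
Areal scale at 11.4°: h·k = 1.000 × 0.7939 = 0.7939.
Ratio = 1.533/0.7939 ≈ 1.93.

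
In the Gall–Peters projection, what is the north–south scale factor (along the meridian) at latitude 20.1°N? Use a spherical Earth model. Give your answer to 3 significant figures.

1.33

The Gall–Peters projection is cylindrical equal-area with φ₀ = 45°. For cylindrical equal-area with standard parallel φ₀, h = cos φ / cos φ₀ and k = cos φ₀ / cos φ, so h·k = 1.
h = cos 20.1° / cos 45° = 0.9391/0.7071 = 1.328.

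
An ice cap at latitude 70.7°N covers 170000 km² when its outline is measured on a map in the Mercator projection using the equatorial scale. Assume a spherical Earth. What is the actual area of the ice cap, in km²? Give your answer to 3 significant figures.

For Mercator, h = k = sec φ (a conformal cylindrical projection has a single point scale, 1/cos φ).
Areal scale = k² = sec²φ = 1/cos²(70.7°) = 1/0.3305² = 9.154.
True area = apparent / (areal scale) = 170000 / 9.154 ≈ 18600 km².

18600 km²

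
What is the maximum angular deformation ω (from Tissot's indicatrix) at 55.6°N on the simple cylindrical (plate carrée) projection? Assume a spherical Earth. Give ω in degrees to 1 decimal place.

32.3°

In the plate carrée (x = Rλ, y = Rφ), meridians are true-scale (h = 1) and parallels are stretched by k = sec φ.
At 55.6°: h = 1.000, k = 1.770; principal scales a = 1.770, b = 1.000.
sin(ω/2) = (a − b)/(a + b) = 0.7700/2.770 = 0.2780, so ω = 2 arcsin(0.2780) ≈ 32.3°.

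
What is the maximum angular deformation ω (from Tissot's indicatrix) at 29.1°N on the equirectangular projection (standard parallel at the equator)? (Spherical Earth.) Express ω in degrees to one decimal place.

7.7°

For the equirectangular projection with φ₀ = 0 (plate carrée), h = 1 along meridians and k = sec φ along parallels.
At 29.1°: h = 1.000, k = 1.144; principal scales a = 1.144, b = 1.000.
sin(ω/2) = (a − b)/(a + b) = 0.1445/2.144 = 0.06737, so ω = 2 arcsin(0.06737) ≈ 7.7°.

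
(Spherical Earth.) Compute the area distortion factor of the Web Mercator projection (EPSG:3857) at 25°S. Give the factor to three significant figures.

The Mercator projection is conformal; its linear scale factor is the same in every direction and equals sec φ = 1/cos φ.
Areal scale = k² = sec²φ = 1/cos²(25°) = 1/0.9063² = 1.217.

1.22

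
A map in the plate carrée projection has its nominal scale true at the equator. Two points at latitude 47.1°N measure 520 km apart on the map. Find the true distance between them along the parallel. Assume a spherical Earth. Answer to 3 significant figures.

354 km

For the equirectangular projection with φ₀ = 0 (plate carrée), h = 1 along meridians and k = sec φ along parallels.
Along the parallel at 47.1°, map distances are exaggerated by k = sec 47.1° = 1.469.
True distance = 520 / 1.469 = 520 × cos 47.1° ≈ 354 km.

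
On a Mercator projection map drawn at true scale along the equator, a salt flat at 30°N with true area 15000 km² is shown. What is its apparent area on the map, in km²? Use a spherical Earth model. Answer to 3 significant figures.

Mercator is conformal, so the point scale is isotropic: h = k = sec φ = 1/cos φ.
Areal scale = k² = sec²φ = 1/cos²(30°) = 1/0.8660² = 1.333.
Apparent area = 15000 × 1.333 ≈ 20000 km².

20000 km²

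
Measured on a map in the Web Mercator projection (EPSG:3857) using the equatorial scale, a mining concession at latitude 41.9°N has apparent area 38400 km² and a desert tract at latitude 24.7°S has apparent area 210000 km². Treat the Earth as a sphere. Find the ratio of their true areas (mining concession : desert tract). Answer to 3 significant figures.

On Mercator the areal scale is sec²φ, so true area = apparent × cos²φ.
True area of mining concession: 38400 × cos²(41.9°) = 38400 × 0.5540 = 21270 km².
True area of desert tract: 210000 × cos²(24.7°) = 210000 × 0.8254 = 173300 km².
Ratio = 21270 / 173300 ≈ 0.123.

0.123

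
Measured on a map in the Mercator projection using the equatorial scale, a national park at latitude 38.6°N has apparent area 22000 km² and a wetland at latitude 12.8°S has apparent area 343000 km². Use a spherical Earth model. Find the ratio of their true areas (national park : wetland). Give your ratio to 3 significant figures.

Since Mercator area scale is 1/cos²φ, the true area equals the apparent area multiplied by cos²φ.
True area of national park: 22000 × cos²(38.6°) = 22000 × 0.6108 = 13440 km².
True area of wetland: 343000 × cos²(12.8°) = 343000 × 0.9509 = 326200 km².
Ratio = 13440 / 326200 ≈ 0.0412.

0.0412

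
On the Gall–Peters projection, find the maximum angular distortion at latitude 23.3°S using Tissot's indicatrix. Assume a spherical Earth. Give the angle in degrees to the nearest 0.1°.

The Gall–Peters projection is cylindrical equal-area with φ₀ = 45°. A cylindrical equal-area projection with standard parallel φ₀ has meridian scale h = cos φ / cos φ₀ and parallel scale k = cos φ₀ / cos φ (so areas are preserved, h·k = 1).
At 23.3°: h = 1.299, k = 0.7699; principal scales a = 1.299, b = 0.7699.
sin(ω/2) = (a − b)/(a + b) = 0.5290/2.069 = 0.2557, so ω = 2 arcsin(0.2557) ≈ 29.6°.

29.6°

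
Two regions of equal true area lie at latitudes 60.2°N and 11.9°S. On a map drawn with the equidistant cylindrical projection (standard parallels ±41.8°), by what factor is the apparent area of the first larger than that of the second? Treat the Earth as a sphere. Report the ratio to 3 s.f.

In the equirectangular projection with standard parallel φ₀ = 41.8° (x = Rλ cos φ₀, y = Rφ), meridians are true-scale (h = 1) and the parallel scale is k = cos φ₀ / cos φ.
Areal scale at 60.2°: h·k = 1.000 × 1.500 = 1.500.
Areal scale at 11.9°: h·k = 1.000 × 0.7618 = 0.7618.
Ratio = 1.500/0.7618 ≈ 1.97.

1.97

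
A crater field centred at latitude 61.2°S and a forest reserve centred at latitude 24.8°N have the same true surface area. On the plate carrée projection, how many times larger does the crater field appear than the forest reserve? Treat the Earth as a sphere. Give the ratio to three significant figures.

1.88

For the equirectangular projection with φ₀ = 0 (plate carrée), h = 1 along meridians and k = sec φ along parallels.
Areal scale at 61.2°: h·k = 1.000 × 2.076 = 2.076.
Areal scale at 24.8°: h·k = 1.000 × 1.102 = 1.102.
Ratio = 2.076/1.102 ≈ 1.88.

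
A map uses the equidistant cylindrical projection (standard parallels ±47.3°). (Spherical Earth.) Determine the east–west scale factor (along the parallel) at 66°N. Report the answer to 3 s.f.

1.67

In the equirectangular projection with standard parallel φ₀ = 47.3° (x = Rλ cos φ₀, y = Rφ), meridians are true-scale (h = 1) and the parallel scale is k = cos φ₀ / cos φ.
k = cos 47.3° / cos 66° = 0.6782/0.4067 = 1.667.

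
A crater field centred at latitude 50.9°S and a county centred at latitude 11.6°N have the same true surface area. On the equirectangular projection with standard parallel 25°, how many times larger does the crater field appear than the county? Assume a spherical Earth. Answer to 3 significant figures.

The equidistant cylindrical projection with φ₀ = 25° has h = 1 (meridians true) and k = cos φ₀ / cos φ along parallels.
Areal scale at 50.9°: h·k = 1.000 × 1.437 = 1.437.
Areal scale at 11.6°: h·k = 1.000 × 0.9252 = 0.9252.
Ratio = 1.437/0.9252 ≈ 1.55.

1.55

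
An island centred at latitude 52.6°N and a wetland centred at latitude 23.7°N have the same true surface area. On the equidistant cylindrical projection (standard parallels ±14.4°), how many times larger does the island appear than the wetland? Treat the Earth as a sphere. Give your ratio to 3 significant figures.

1.51

The equidistant cylindrical projection with φ₀ = 14.4° has h = 1 (meridians true) and k = cos φ₀ / cos φ along parallels.
Areal scale at 52.6°: h·k = 1.000 × 1.595 = 1.595.
Areal scale at 23.7°: h·k = 1.000 × 1.058 = 1.058.
Ratio = 1.595/1.058 ≈ 1.51.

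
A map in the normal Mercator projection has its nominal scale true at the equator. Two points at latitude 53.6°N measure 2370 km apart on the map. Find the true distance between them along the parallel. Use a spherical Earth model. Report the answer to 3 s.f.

1410 km

Mercator is conformal, so the point scale is isotropic: h = k = sec φ = 1/cos φ.
Along the parallel at 53.6°, map distances are exaggerated by k = sec 53.6° = 1.685.
True distance = 2370 / 1.685 = 2370 × cos 53.6° ≈ 1410 km.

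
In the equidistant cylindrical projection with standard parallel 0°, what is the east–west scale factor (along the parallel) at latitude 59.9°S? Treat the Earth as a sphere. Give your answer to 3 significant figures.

1.99

For the equirectangular projection with φ₀ = 0 (plate carrée), h = 1 along meridians and k = sec φ along parallels.
k = 1/cos 59.9° = 1/0.5015 = 1.994.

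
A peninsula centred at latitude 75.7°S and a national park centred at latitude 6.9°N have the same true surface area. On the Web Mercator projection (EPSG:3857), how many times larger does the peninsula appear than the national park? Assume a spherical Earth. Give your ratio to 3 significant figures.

16.2

Mercator is conformal with k = sec φ, so areal scale = k² = sec²φ.
At 75.7°: sec²(75.7°) = 1/0.2470² = 16.39.
At 6.9°: sec²(6.9°) = 1/0.9928² = 1.015.
Ratio = 16.39/1.015 = cos²(6.9°)/cos²(75.7°) ≈ 16.2.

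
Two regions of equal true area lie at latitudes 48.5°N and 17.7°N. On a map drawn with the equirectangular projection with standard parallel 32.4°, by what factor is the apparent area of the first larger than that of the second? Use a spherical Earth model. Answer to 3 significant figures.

The equidistant cylindrical projection with φ₀ = 32.4° has h = 1 (meridians true) and k = cos φ₀ / cos φ along parallels.
Areal scale at 48.5°: h·k = 1.000 × 1.274 = 1.274.
Areal scale at 17.7°: h·k = 1.000 × 0.8863 = 0.8863.
Ratio = 1.274/0.8863 ≈ 1.44.

1.44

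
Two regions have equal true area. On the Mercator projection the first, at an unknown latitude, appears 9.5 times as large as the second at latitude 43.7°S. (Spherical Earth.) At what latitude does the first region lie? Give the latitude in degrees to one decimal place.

76.4°

On Mercator, (apparent₁)/(apparent₂) = sec²φ₁ / sec²φ₂ when true areas are equal.
cos²φ₂ / cos²φ₁ = 9.5  ⇒  cos φ₁ = cos 43.7° / √9.5 = 0.7230/3.082 = 0.2346.
φ₁ = arccos(0.2346) ≈ 76.4°.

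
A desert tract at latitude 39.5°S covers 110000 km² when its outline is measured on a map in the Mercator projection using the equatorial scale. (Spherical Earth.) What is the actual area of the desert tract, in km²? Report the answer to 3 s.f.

For Mercator, h = k = sec φ (a conformal cylindrical projection has a single point scale, 1/cos φ).
Areal scale = k² = sec²φ = 1/cos²(39.5°) = 1/0.7716² = 1.680.
True area = apparent / (areal scale) = 110000 / 1.680 ≈ 65500 km².

65500 km²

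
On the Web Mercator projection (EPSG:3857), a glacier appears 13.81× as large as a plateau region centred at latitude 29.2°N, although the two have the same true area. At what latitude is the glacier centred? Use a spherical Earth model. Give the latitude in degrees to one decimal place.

Mercator areal scale is sec²φ, so apparent-area ratio = sec²φ₁ / sec²φ₂ = cos²φ₂ / cos²φ₁.
cos²φ₂ / cos²φ₁ = 13.81  ⇒  cos φ₁ = cos 29.2° / √13.81 = 0.8729/3.716 = 0.2349.
φ₁ = arccos(0.2349) ≈ 76.4°.

76.4°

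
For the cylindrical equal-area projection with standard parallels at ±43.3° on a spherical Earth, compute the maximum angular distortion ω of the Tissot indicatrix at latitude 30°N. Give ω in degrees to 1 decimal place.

For cylindrical equal-area with standard parallel φ₀, h = cos φ / cos φ₀ and k = cos φ₀ / cos φ, so h·k = 1.
At 30°: h = 1.190, k = 0.8404; principal scales a = 1.190, b = 0.8404.
sin(ω/2) = (a − b)/(a + b) = 0.3496/2.030 = 0.1722, so ω = 2 arcsin(0.1722) ≈ 19.8°.

19.8°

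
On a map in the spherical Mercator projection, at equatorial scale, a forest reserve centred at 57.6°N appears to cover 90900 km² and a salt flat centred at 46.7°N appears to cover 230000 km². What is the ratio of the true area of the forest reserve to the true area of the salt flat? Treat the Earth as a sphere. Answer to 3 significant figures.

On Mercator the areal scale is sec²φ, so true area = apparent × cos²φ.
True area of forest reserve: 90900 × cos²(57.6°) = 90900 × 0.2871 = 26100 km².
True area of salt flat: 230000 × cos²(46.7°) = 230000 × 0.4703 = 108200 km².
Ratio = 26100 / 108200 ≈ 0.241.

0.241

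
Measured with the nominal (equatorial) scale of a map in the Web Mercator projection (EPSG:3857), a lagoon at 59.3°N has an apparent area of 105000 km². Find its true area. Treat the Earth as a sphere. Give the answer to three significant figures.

Mercator is conformal, so the point scale is isotropic: h = k = sec φ = 1/cos φ.
Areal scale = k² = sec²φ = 1/cos²(59.3°) = 1/0.5105² = 3.837.
True area = apparent / (areal scale) = 105000 / 3.837 ≈ 27400 km².

27400 km²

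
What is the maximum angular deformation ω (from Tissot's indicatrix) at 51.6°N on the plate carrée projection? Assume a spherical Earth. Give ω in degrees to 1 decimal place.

For the equirectangular projection with φ₀ = 0 (plate carrée), h = 1 along meridians and k = sec φ along parallels.
At 51.6°: h = 1.000, k = 1.610; principal scales a = 1.610, b = 1.000.
sin(ω/2) = (a − b)/(a + b) = 0.6099/2.610 = 0.2337, so ω = 2 arcsin(0.2337) ≈ 27.0°.

27.0°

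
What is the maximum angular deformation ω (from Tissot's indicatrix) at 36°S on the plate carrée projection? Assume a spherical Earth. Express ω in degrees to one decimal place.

In the plate carrée (x = Rλ, y = Rφ), meridians are true-scale (h = 1) and parallels are stretched by k = sec φ.
At 36°: h = 1.000, k = 1.236; principal scales a = 1.236, b = 1.000.
sin(ω/2) = (a − b)/(a + b) = 0.2361/2.236 = 0.1056, so ω = 2 arcsin(0.1056) ≈ 12.1°.

12.1°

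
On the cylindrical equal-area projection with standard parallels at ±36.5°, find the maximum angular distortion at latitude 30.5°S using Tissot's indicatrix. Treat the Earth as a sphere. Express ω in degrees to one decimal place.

Cylindrical equal-area (φ₀ = 36.5°): h = cos φ / cos 36.5° along meridians, k = cos 36.5° / cos φ along parallels; h·k = 1.
At 30.5°: h = 1.072, k = 0.9329; principal scales a = 1.072, b = 0.9329.
sin(ω/2) = (a − b)/(a + b) = 0.1389/2.005 = 0.06929, so ω = 2 arcsin(0.06929) ≈ 7.9°.

7.9°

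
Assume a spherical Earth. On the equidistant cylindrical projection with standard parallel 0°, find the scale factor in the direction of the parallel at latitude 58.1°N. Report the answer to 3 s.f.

1.89

Plate carrée maps x = Rλ, y = Rφ. The meridian scale is h = 1 and the parallel scale is k = 1/cos φ = sec φ.
k = 1/cos 58.1° = 1/0.5284 = 1.892.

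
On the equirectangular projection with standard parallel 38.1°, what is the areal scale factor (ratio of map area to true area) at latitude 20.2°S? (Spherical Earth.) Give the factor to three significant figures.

The equidistant cylindrical projection with φ₀ = 38.1° has h = 1 (meridians true) and k = cos φ₀ / cos φ along parallels.
Areal scale = h·k = 1 × cos φ₀ / cos φ; at 20.2°, h = 1.000, k = 0.8385, so h·k = 0.8385.

0.839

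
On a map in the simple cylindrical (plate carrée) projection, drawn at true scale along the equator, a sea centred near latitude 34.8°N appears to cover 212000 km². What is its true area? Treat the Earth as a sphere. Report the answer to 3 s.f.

In the plate carrée (x = Rλ, y = Rφ), meridians are true-scale (h = 1) and parallels are stretched by k = sec φ.
Areal scale = h·k = 1 × sec φ; at 34.8°, h = 1.000, k = 1.218, so h·k = 1.218.
True area = apparent / (areal scale) = 212000 / 1.218 ≈ 174000 km².

174000 km²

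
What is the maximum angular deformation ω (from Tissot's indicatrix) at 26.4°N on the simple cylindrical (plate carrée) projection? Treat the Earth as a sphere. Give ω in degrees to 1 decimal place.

For the equirectangular projection with φ₀ = 0 (plate carrée), h = 1 along meridians and k = sec φ along parallels.
At 26.4°: h = 1.000, k = 1.116; principal scales a = 1.116, b = 1.000.
sin(ω/2) = (a − b)/(a + b) = 0.1164/2.116 = 0.05501, so ω = 2 arcsin(0.05501) ≈ 6.3°.

6.3°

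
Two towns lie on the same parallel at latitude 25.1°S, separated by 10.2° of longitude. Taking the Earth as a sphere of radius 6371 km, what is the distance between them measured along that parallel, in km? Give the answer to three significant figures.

Arc length along a parallel = R cos φ · Δλ (with Δλ in radians).
= 6371 × cos 25.1° × (10.2° × π/180) = 6371 × 0.9056 × 0.1780 ≈ 1030 km.

1030 km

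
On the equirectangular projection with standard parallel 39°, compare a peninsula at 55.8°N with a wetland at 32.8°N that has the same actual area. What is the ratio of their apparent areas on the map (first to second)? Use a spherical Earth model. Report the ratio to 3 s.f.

1.50

The equidistant cylindrical projection with φ₀ = 39° has h = 1 (meridians true) and k = cos φ₀ / cos φ along parallels.
Areal scale at 55.8°: h·k = 1.000 × 1.383 = 1.383.
Areal scale at 32.8°: h·k = 1.000 × 0.9246 = 0.9246.
Ratio = 1.383/0.9246 ≈ 1.50.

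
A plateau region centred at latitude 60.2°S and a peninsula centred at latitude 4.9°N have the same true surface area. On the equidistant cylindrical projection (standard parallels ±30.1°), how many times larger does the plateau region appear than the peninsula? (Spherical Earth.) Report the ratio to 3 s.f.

In the equirectangular projection with standard parallel φ₀ = 30.1° (x = Rλ cos φ₀, y = Rφ), meridians are true-scale (h = 1) and the parallel scale is k = cos φ₀ / cos φ.
Areal scale at 60.2°: h·k = 1.000 × 1.741 = 1.741.
Areal scale at 4.9°: h·k = 1.000 × 0.8683 = 0.8683.
Ratio = 1.741/0.8683 ≈ 2.00.

2.00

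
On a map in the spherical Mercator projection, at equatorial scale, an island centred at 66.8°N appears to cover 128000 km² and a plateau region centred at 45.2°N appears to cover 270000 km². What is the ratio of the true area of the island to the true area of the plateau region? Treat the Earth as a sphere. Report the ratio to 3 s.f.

0.148

Mercator's areal exaggeration is sec²φ; hence true area = (apparent area) · cos²φ.
True area of island: 128000 × cos²(66.8°) = 128000 × 0.1552 = 19860 km².
True area of plateau region: 270000 × cos²(45.2°) = 270000 × 0.4965 = 134100 km².
Ratio = 19860 / 134100 ≈ 0.148.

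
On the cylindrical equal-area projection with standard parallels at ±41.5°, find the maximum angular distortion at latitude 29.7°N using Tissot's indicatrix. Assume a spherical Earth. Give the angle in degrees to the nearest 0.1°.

Cylindrical equal-area (φ₀ = 41.5°): h = cos φ / cos 41.5° along meridians, k = cos 41.5° / cos φ along parallels; h·k = 1.
At 29.7°: h = 1.160, k = 0.8622; principal scales a = 1.160, b = 0.8622.
sin(ω/2) = (a − b)/(a + b) = 0.2976/2.022 = 0.1472, so ω = 2 arcsin(0.1472) ≈ 16.9°.

16.9°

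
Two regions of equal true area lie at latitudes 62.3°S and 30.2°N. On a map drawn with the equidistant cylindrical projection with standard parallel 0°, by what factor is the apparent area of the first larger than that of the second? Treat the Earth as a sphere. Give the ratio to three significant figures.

1.86

In the plate carrée (x = Rλ, y = Rφ), meridians are true-scale (h = 1) and parallels are stretched by k = sec φ.
Areal scale at 62.3°: h·k = 1.000 × 2.151 = 2.151.
Areal scale at 30.2°: h·k = 1.000 × 1.157 = 1.157.
Ratio = 2.151/1.157 ≈ 1.86.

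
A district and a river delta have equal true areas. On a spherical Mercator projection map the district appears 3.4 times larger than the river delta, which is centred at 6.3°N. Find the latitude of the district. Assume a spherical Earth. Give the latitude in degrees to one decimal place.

57.4°

For equal true areas on Mercator, apparent areas scale as sec²φ, so the ratio is cos²φ₂ / cos²φ₁.
cos²φ₂ / cos²φ₁ = 3.4  ⇒  cos φ₁ = cos 6.3° / √3.4 = 0.9940/1.844 = 0.5391.
φ₁ = arccos(0.5391) ≈ 57.4°.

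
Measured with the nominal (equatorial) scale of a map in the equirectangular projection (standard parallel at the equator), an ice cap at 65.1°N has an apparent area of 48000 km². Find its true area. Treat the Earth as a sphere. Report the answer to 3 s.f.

20200 km²

For the equirectangular projection with φ₀ = 0 (plate carrée), h = 1 along meridians and k = sec φ along parallels.
Areal scale = h·k = 1 × sec φ; at 65.1°, h = 1.000, k = 2.375, so h·k = 2.375.
True area = apparent / (areal scale) = 48000 / 2.375 ≈ 20200 km².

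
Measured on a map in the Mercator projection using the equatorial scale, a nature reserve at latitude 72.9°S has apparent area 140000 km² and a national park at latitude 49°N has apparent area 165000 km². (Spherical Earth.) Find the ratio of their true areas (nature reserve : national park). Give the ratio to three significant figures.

On Mercator the areal scale is sec²φ, so true area = apparent × cos²φ.
True area of nature reserve: 140000 × cos²(72.9°) = 140000 × 0.08646 = 12100 km².
True area of national park: 165000 × cos²(49°) = 165000 × 0.4304 = 71020 km².
Ratio = 12100 / 71020 ≈ 0.170.

0.170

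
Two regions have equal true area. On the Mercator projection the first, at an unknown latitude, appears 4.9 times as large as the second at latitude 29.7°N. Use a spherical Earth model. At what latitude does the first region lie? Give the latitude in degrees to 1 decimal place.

66.9°

Mercator areal scale is sec²φ, so apparent-area ratio = sec²φ₁ / sec²φ₂ = cos²φ₂ / cos²φ₁.
cos²φ₂ / cos²φ₁ = 4.9  ⇒  cos φ₁ = cos 29.7° / √4.9 = 0.8686/2.214 = 0.3924.
φ₁ = arccos(0.3924) ≈ 66.9°.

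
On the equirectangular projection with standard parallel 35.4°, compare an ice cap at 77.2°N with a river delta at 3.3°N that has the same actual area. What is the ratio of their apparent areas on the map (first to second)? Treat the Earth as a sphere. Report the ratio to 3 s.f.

4.51

The equidistant cylindrical projection with φ₀ = 35.4° has h = 1 (meridians true) and k = cos φ₀ / cos φ along parallels.
Areal scale at 77.2°: h·k = 1.000 × 3.679 = 3.679.
Areal scale at 3.3°: h·k = 1.000 × 0.8165 = 0.8165.
Ratio = 3.679/0.8165 ≈ 4.51.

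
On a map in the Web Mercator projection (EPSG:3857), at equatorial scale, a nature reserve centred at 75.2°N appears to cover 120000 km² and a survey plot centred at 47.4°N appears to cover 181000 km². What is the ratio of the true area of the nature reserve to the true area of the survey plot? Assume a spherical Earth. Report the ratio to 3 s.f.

On Mercator the areal scale is sec²φ, so true area = apparent × cos²φ.
True area of nature reserve: 120000 × cos²(75.2°) = 120000 × 0.06525 = 7830 km².
True area of survey plot: 181000 × cos²(47.4°) = 181000 × 0.4582 = 82930 km².
Ratio = 7830 / 82930 ≈ 0.0944.

0.0944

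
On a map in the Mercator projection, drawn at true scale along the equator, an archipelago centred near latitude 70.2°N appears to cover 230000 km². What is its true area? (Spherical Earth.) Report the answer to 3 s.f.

26400 km²

Mercator is conformal, so the point scale is isotropic: h = k = sec φ = 1/cos φ.
Areal scale = k² = sec²φ = 1/cos²(70.2°) = 1/0.3387² = 8.715.
True area = apparent / (areal scale) = 230000 / 8.715 ≈ 26400 km².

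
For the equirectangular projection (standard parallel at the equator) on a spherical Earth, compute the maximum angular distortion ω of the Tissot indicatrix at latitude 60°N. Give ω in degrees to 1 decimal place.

38.9°

In the plate carrée (x = Rλ, y = Rφ), meridians are true-scale (h = 1) and parallels are stretched by k = sec φ.
At 60°: h = 1.000, k = 2.000; principal scales a = 2.000, b = 1.000.
sin(ω/2) = (a − b)/(a + b) = 1.0000/3.000 = 0.3333, so ω = 2 arcsin(0.3333) ≈ 38.9°.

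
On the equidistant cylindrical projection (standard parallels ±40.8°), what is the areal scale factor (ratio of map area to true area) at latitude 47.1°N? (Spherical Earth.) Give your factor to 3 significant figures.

In the equirectangular projection with standard parallel φ₀ = 40.8° (x = Rλ cos φ₀, y = Rφ), meridians are true-scale (h = 1) and the parallel scale is k = cos φ₀ / cos φ.
Areal scale = h·k = 1 × cos φ₀ / cos φ; at 47.1°, h = 1.000, k = 1.112, so h·k = 1.112.

1.11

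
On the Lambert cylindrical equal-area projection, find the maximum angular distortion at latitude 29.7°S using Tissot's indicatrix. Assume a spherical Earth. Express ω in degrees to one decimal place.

The Lambert cylindrical equal-area projection is the cylindrical equal-area projection with its standard parallel at the equator (φ₀ = 0). For cylindrical equal-area with standard parallel φ₀, h = cos φ / cos φ₀ and k = cos φ₀ / cos φ, so h·k = 1.
At 29.7°: h = 0.8686, k = 1.151; principal scales a = 1.151, b = 0.8686.
sin(ω/2) = (a − b)/(a + b) = 0.2826/2.020 = 0.1399, so ω = 2 arcsin(0.1399) ≈ 16.1°.

16.1°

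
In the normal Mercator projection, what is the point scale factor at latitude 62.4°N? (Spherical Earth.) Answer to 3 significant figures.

2.16

For Mercator, h = k = sec φ (a conformal cylindrical projection has a single point scale, 1/cos φ).
k = 1/cos 62.4° = 1/0.4633 = 2.158.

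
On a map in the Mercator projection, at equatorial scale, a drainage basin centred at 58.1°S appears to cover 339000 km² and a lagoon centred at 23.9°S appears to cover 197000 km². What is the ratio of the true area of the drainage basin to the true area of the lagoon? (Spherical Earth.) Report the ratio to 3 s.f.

Mercator's areal exaggeration is sec²φ; hence true area = (apparent area) · cos²φ.
True area of drainage basin: 339000 × cos²(58.1°) = 339000 × 0.2792 = 94660 km².
True area of lagoon: 197000 × cos²(23.9°) = 197000 × 0.8359 = 164700 km².
Ratio = 94660 / 164700 ≈ 0.575.

0.575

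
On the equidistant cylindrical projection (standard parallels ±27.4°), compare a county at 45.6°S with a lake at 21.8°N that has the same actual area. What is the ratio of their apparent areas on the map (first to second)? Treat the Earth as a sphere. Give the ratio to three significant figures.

The equidistant cylindrical projection with φ₀ = 27.4° has h = 1 (meridians true) and k = cos φ₀ / cos φ along parallels.
Areal scale at 45.6°: h·k = 1.000 × 1.269 = 1.269.
Areal scale at 21.8°: h·k = 1.000 × 0.9562 = 0.9562.
Ratio = 1.269/0.9562 ≈ 1.33.

1.33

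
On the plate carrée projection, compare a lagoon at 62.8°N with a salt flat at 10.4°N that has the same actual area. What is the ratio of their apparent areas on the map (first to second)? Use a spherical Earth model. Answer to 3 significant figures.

2.15

For the equirectangular projection with φ₀ = 0 (plate carrée), h = 1 along meridians and k = sec φ along parallels.
Areal scale at 62.8°: h·k = 1.000 × 2.188 = 2.188.
Areal scale at 10.4°: h·k = 1.000 × 1.017 = 1.017.
Ratio = 2.188/1.017 ≈ 2.15.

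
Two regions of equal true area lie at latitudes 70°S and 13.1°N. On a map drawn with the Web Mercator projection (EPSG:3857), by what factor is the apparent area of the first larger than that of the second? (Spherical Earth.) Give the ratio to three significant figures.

Mercator areal scale is sec²φ.
At 70°: sec²(70°) = 1/0.3420² = 8.549.
At 13.1°: sec²(13.1°) = 1/0.9740² = 1.054.
Ratio = 8.549/1.054 = cos²(13.1°)/cos²(70°) ≈ 8.11.

8.11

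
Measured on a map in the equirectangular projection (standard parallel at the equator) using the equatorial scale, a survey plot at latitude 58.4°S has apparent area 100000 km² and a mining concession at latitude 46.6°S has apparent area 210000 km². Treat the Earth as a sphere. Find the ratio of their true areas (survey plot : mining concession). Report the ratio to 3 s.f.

0.363

Plate carrée has h = 1 and k = sec φ, giving areal scale sec φ; true area = (apparent area) · cos φ.
True area of survey plot: 100000 × cos(58.4°) = 100000 × 0.5240 = 52400 km².
True area of mining concession: 210000 × cos(46.6°) = 210000 × 0.6871 = 144300 km².
Ratio = 52400 / 144300 ≈ 0.363.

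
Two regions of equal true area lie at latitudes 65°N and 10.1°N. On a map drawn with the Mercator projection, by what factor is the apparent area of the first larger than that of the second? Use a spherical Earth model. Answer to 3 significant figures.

Mercator areal scale is sec²φ.
At 65°: sec²(65°) = 1/0.4226² = 5.599.
At 10.1°: sec²(10.1°) = 1/0.9845² = 1.032.
Ratio = 5.599/1.032 = cos²(10.1°)/cos²(65°) ≈ 5.43.

5.43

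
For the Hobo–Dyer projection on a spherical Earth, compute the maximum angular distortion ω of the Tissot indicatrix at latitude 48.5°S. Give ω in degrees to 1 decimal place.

20.5°

Hobo–Dyer is a cylindrical equal-area projection with standard parallels at ±37.5°. Cylindrical equal-area (φ₀ = 37.5°): h = cos φ / cos 37.5° along meridians, k = cos 37.5° / cos φ along parallels; h·k = 1.
At 48.5°: h = 0.8352, k = 1.197; principal scales a = 1.197, b = 0.8352.
sin(ω/2) = (a − b)/(a + b) = 0.3621/2.033 = 0.1781, so ω = 2 arcsin(0.1781) ≈ 20.5°.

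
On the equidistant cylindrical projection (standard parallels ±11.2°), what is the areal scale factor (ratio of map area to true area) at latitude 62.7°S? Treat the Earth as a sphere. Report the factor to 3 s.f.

2.14

With standard parallel φ₀ = 11.2°, the equirectangular projection gives x = Rλ cos φ₀, y = Rφ, so h = 1 and k = cos 11.2° / cos φ.
Areal scale = h·k = 1 × cos φ₀ / cos φ; at 62.7°, h = 1.000, k = 2.139, so h·k = 2.139.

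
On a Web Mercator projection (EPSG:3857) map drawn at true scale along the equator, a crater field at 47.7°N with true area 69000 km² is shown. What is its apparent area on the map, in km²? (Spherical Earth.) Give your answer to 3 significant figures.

The Mercator projection is conformal; its linear scale factor is the same in every direction and equals sec φ = 1/cos φ.
Areal scale = k² = sec²φ = 1/cos²(47.7°) = 1/0.6730² = 2.208.
Apparent area = 69000 × 2.208 ≈ 152000 km².

152000 km²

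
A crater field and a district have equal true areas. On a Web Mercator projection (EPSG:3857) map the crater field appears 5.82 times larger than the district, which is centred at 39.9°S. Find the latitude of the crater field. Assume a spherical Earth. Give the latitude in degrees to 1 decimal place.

71.5°

On Mercator, (apparent₁)/(apparent₂) = sec²φ₁ / sec²φ₂ when true areas are equal.
cos²φ₂ / cos²φ₁ = 5.82  ⇒  cos φ₁ = cos 39.9° / √5.82 = 0.7672/2.412 = 0.3180.
φ₁ = arccos(0.3180) ≈ 71.5°.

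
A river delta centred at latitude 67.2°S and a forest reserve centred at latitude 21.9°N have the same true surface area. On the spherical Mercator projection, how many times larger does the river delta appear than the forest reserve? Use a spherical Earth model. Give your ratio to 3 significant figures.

Mercator is conformal with k = sec φ, so areal scale = k² = sec²φ.
At 67.2°: sec²(67.2°) = 1/0.3875² = 6.659.
At 21.9°: sec²(21.9°) = 1/0.9278² = 1.162.
Ratio = 6.659/1.162 = cos²(21.9°)/cos²(67.2°) ≈ 5.73.

5.73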